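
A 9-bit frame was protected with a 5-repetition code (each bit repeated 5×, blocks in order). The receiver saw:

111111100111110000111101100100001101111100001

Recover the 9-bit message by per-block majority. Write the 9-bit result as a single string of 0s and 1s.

111010010

Block 1 (11111): 5 ones → 1
Block 2 (11001): 3 ones → 1
Block 3 (11110): 4 ones → 1
Block 4 (00011): 2 ones → 0
Block 5 (11011): 4 ones → 1
Block 6 (00100): 1 one → 0
Block 7 (00110): 2 ones → 0
Block 8 (11111): 5 ones → 1
Block 9 (00001): 1 one → 0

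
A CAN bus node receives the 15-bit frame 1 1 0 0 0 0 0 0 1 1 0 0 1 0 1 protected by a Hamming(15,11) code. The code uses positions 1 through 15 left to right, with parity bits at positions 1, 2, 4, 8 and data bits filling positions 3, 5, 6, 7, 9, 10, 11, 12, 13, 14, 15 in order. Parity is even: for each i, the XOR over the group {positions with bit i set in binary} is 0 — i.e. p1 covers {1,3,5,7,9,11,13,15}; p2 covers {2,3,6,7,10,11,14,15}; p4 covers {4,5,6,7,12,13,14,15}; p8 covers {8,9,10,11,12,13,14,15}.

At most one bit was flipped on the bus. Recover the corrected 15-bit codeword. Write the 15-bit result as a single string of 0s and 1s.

s1 (pos 1,3,5,7,9,11,13,15): 1⊕0⊕0⊕0⊕1⊕0⊕1⊕1 = 0
s2 (pos 2,3,6,7,10,11,14,15): 1⊕0⊕0⊕0⊕1⊕0⊕0⊕1 = 1
s4 (pos 4,5,6,7,12,13,14,15): 0⊕0⊕0⊕0⊕0⊕1⊕0⊕1 = 0
s8 (pos 8,9,10,11,12,13,14,15): 0⊕1⊕1⊕0⊕0⊕1⊕0⊕1 = 0
Syndrome s8…s1 = 0010 → error at position 2.
Flip position 2: 110000001100101 → 100000001100101

100000001100101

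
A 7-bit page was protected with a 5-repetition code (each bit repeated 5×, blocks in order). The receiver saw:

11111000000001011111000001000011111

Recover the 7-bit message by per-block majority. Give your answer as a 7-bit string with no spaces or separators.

Block 1 (11111): 5 ones → 1
Block 2 (00000): 0 ones → 0
Block 3 (00010): 1 one → 0
Block 4 (11111): 5 ones → 1
Block 5 (00000): 0 ones → 0
Block 6 (10000): 1 one → 0
Block 7 (11111): 5 ones → 1

1001001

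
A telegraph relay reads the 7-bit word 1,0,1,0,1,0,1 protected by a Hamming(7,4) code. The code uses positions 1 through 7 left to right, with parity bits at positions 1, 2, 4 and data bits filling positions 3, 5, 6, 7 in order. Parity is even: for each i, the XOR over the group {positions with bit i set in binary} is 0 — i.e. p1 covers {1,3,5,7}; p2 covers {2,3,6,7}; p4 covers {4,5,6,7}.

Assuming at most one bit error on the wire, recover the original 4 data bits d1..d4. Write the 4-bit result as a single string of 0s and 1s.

s1 (pos 1,3,5,7): 1⊕1⊕1⊕1 = 0
s2 (pos 2,3,6,7): 0⊕1⊕0⊕1 = 0
s4 (pos 4,5,6,7): 0⊕1⊕0⊕1 = 0
Syndrome s4…s1 = 000 → no error.
Read data bits from positions 3,5,6,7: 1101

1101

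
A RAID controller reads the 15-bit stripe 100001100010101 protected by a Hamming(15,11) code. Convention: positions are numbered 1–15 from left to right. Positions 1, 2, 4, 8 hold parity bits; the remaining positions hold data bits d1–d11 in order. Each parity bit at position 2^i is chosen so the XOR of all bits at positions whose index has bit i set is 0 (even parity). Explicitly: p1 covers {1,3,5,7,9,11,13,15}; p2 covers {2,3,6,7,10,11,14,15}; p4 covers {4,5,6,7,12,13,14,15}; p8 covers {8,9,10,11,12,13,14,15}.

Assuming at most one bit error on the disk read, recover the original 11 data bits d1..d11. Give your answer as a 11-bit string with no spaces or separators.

s1 (pos 1,3,5,7,9,11,13,15): 1⊕0⊕0⊕1⊕0⊕1⊕1⊕1 = 1
s2 (pos 2,3,6,7,10,11,14,15): 0⊕0⊕1⊕1⊕0⊕1⊕0⊕1 = 0
s4 (pos 4,5,6,7,12,13,14,15): 0⊕0⊕1⊕1⊕0⊕1⊕0⊕1 = 0
s8 (pos 8,9,10,11,12,13,14,15): 0⊕0⊕0⊕1⊕0⊕1⊕0⊕1 = 1
Syndrome s8…s1 = 1001 → error at position 9.
Flip position 9: 100001100010101 → 100001101010101
Read data bits from positions 3,5,6,7,9,10,11,12,13,14,15: 00111010101

00111010101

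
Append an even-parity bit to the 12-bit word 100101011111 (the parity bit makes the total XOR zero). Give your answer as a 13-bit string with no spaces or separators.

1001010111110

XOR of the 12 data bits: 1⊕0⊕0⊕1⊕0⊕1⊕0⊕1⊕1⊕1⊕1⊕1 = 0
Parity bit = 0 (so all 13 bits XOR to 0).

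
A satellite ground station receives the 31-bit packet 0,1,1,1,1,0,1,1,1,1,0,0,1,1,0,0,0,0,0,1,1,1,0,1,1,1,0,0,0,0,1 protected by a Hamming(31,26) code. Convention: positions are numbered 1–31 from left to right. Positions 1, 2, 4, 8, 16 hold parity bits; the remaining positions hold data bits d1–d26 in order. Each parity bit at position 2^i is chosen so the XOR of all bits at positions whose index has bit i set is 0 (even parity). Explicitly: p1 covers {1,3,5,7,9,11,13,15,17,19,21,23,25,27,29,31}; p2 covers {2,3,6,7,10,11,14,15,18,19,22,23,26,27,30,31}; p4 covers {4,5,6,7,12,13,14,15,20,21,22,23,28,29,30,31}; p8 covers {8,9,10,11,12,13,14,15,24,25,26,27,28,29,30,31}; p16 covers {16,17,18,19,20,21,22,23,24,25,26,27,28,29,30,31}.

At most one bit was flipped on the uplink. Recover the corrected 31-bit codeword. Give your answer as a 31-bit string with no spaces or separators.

s1 (pos 1,3,5,7,9,11,13,15,17,19,21,23,25,27,29,31): 0⊕1⊕1⊕1⊕1⊕0⊕1⊕0⊕0⊕0⊕1⊕0⊕1⊕0⊕0⊕1 = 0
s2 (pos 2,3,6,7,10,11,14,15,18,19,22,23,26,27,30,31): 1⊕1⊕0⊕1⊕1⊕0⊕1⊕0⊕0⊕0⊕1⊕0⊕1⊕0⊕0⊕1 = 0
s4 (pos 4,5,6,7,12,13,14,15,20,21,22,23,28,29,30,31): 1⊕1⊕0⊕1⊕0⊕1⊕1⊕0⊕1⊕1⊕1⊕0⊕0⊕0⊕0⊕1 = 1
s8 (pos 8,9,10,11,12,13,14,15,24,25,26,27,28,29,30,31): 1⊕1⊕1⊕0⊕0⊕1⊕1⊕0⊕1⊕1⊕1⊕0⊕0⊕0⊕0⊕1 = 1
s16 (pos 16,17,18,19,20,21,22,23,24,25,26,27,28,29,30,31): 0⊕0⊕0⊕0⊕1⊕1⊕1⊕0⊕1⊕1⊕1⊕0⊕0⊕0⊕0⊕1 = 1
Syndrome s16…s1 = 11100 → error at position 28.
Flip position 28: 0111101111001100000111011100001 → 0111101111001100000111011101001

0111101111001100000111011101001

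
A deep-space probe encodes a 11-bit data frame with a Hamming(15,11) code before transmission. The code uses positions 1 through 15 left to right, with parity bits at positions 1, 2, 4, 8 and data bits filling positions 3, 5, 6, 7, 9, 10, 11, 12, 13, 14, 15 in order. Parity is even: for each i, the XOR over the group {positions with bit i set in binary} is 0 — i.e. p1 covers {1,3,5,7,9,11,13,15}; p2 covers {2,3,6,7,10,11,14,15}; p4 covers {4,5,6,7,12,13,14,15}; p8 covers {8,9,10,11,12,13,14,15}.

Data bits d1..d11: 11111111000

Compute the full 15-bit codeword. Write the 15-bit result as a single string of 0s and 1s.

Place data at non-parity positions: p1 p2 1 p4 1 1 1 p8 1 1 1 1 0 0 0
p1 (pos 1,3,5,7,9,11,13,15): XOR of data positions = 1⊕1⊕1⊕1⊕1⊕0⊕0 = 1
p2 (pos 2,3,6,7,10,11,14,15): XOR of data positions = 1⊕1⊕1⊕1⊕1⊕0⊕0 = 1
p4 (pos 4,5,6,7,12,13,14,15): XOR of data positions = 1⊕1⊕1⊕1⊕0⊕0⊕0 = 0
p8 (pos 8,9,10,11,12,13,14,15): XOR of data positions = 1⊕1⊕1⊕1⊕0⊕0⊕0 = 0
Codeword: 111011101111000

111011101111000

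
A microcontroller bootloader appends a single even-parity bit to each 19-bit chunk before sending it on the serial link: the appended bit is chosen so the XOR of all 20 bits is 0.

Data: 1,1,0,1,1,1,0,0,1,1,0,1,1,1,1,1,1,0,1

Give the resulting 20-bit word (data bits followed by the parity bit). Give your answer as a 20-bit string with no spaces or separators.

11011100110111111010

XOR of the 19 data bits: 1⊕1⊕0⊕1⊕1⊕1⊕0⊕0⊕1⊕1⊕0⊕1⊕1⊕1⊕1⊕1⊕1⊕0⊕1 = 0
Parity bit = 0 (so all 20 bits XOR to 0).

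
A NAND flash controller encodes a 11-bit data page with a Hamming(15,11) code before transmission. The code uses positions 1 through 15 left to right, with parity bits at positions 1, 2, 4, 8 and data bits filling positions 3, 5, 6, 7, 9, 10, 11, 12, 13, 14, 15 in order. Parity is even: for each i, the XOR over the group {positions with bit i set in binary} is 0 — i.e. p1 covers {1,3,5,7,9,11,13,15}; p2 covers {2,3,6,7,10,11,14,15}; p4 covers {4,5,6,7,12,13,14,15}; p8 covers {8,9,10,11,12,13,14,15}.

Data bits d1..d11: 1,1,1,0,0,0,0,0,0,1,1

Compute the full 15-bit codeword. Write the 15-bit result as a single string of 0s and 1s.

Place data at non-parity positions: p1 p2 1 p4 1 1 0 p8 0 0 0 0 0 1 1
p1 (pos 1,3,5,7,9,11,13,15): XOR of data positions = 1⊕1⊕0⊕0⊕0⊕0⊕1 = 1
p2 (pos 2,3,6,7,10,11,14,15): XOR of data positions = 1⊕1⊕0⊕0⊕0⊕1⊕1 = 0
p4 (pos 4,5,6,7,12,13,14,15): XOR of data positions = 1⊕1⊕0⊕0⊕0⊕1⊕1 = 0
p8 (pos 8,9,10,11,12,13,14,15): XOR of data positions = 0⊕0⊕0⊕0⊕0⊕1⊕1 = 0
Codeword: 101011000000011

101011000000011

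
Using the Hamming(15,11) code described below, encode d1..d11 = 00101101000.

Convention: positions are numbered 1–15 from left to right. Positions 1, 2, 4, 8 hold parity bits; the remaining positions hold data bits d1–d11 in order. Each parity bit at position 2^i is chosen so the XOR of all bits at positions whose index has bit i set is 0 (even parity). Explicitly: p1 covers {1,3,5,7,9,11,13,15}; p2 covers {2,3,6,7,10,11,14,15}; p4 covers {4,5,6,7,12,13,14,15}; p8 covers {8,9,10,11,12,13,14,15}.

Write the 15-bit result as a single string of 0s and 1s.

100001011101000

Place data at non-parity positions: p1 p2 0 p4 0 1 0 p8 1 1 0 1 0 0 0
p1 (pos 1,3,5,7,9,11,13,15): XOR of data positions = 0⊕0⊕0⊕1⊕0⊕0⊕0 = 1
p2 (pos 2,3,6,7,10,11,14,15): XOR of data positions = 0⊕1⊕0⊕1⊕0⊕0⊕0 = 0
p4 (pos 4,5,6,7,12,13,14,15): XOR of data positions = 0⊕1⊕0⊕1⊕0⊕0⊕0 = 0
p8 (pos 8,9,10,11,12,13,14,15): XOR of data positions = 1⊕1⊕0⊕1⊕0⊕0⊕0 = 1
Codeword: 100001011101000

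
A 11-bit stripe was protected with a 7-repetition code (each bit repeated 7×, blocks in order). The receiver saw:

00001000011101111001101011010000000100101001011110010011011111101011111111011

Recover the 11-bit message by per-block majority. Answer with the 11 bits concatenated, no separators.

01110010111

Block 1 (0000100): 1 one → 0
Block 2 (0011101): 4 ones → 1
Block 3 (1110011): 5 ones → 1
Block 4 (0101101): 4 ones → 1
Block 5 (0000000): 0 ones → 0
Block 6 (1001010): 3 ones → 0
Block 7 (0101111): 5 ones → 1
Block 8 (0010011): 3 ones → 0
Block 9 (0111111): 6 ones → 1
Block 10 (0101111): 5 ones → 1
Block 11 (1111011): 6 ones → 1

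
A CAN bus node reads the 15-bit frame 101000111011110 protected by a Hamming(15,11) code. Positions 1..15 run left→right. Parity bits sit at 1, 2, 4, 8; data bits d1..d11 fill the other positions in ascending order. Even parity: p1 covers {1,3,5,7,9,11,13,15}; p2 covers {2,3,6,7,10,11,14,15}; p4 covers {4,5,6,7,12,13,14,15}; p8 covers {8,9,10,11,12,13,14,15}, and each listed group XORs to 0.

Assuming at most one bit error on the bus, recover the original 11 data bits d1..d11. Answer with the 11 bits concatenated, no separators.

s1 (pos 1,3,5,7,9,11,13,15): 1⊕1⊕0⊕1⊕1⊕1⊕1⊕0 = 0
s2 (pos 2,3,6,7,10,11,14,15): 0⊕1⊕0⊕1⊕0⊕1⊕1⊕0 = 0
s4 (pos 4,5,6,7,12,13,14,15): 0⊕0⊕0⊕1⊕1⊕1⊕1⊕0 = 0
s8 (pos 8,9,10,11,12,13,14,15): 1⊕1⊕0⊕1⊕1⊕1⊕1⊕0 = 0
Syndrome s8…s1 = 0000 → no error.
Read data bits from positions 3,5,6,7,9,10,11,12,13,14,15: 10011011110

10011011110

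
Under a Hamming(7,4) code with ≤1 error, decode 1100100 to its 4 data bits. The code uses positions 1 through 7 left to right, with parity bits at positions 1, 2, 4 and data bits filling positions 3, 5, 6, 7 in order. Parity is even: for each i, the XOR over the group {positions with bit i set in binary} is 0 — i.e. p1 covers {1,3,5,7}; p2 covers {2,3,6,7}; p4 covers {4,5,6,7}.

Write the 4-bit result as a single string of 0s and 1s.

s1 (pos 1,3,5,7): 1⊕0⊕1⊕0 = 0
s2 (pos 2,3,6,7): 1⊕0⊕0⊕0 = 1
s4 (pos 4,5,6,7): 0⊕1⊕0⊕0 = 1
Syndrome s4…s1 = 110 → error at position 6.
Flip position 6: 1100100 → 1100110
Read data bits from positions 3,5,6,7: 0110

0110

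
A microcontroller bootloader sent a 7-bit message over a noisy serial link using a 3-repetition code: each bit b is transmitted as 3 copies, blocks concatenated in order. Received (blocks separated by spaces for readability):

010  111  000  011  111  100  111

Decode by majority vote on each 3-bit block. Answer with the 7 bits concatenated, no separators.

Block 1 (010): 1 one → 0
Block 2 (111): 3 ones → 1
Block 3 (000): 0 ones → 0
Block 4 (011): 2 ones → 1
Block 5 (111): 3 ones → 1
Block 6 (100): 1 one → 0
Block 7 (111): 3 ones → 1

0101101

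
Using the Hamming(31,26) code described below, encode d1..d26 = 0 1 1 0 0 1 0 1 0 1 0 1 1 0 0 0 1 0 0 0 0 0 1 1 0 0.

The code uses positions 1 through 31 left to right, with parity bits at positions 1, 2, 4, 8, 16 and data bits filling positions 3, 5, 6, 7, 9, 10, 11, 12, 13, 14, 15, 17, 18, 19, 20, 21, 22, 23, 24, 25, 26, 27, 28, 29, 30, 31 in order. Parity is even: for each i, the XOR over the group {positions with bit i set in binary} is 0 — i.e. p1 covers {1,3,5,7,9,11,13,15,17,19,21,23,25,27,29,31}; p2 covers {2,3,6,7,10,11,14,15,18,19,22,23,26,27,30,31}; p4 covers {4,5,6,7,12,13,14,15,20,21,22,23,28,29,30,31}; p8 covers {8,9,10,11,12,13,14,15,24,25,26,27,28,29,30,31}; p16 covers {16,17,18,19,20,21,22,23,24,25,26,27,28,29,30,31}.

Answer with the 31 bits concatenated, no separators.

Place data at non-parity positions: p1 p2 0 p4 1 1 0 p8 0 1 0 1 0 1 0 p16 1 1 0 0 0 1 0 0 0 0 0 1 1 0 0
p1 (pos 1,3,5,7,9,11,13,15,17,19,21,23,25,27,29,31): XOR of data positions = 0⊕1⊕0⊕0⊕0⊕0⊕0⊕1⊕0⊕0⊕0⊕0⊕0⊕1⊕0 = 1
p2 (pos 2,3,6,7,10,11,14,15,18,19,22,23,26,27,30,31): XOR of data positions = 0⊕1⊕0⊕1⊕0⊕1⊕0⊕1⊕0⊕1⊕0⊕0⊕0⊕0⊕0 = 1
p4 (pos 4,5,6,7,12,13,14,15,20,21,22,23,28,29,30,31): XOR of data positions = 1⊕1⊕0⊕1⊕0⊕1⊕0⊕0⊕0⊕1⊕0⊕1⊕1⊕0⊕0 = 1
p8 (pos 8,9,10,11,12,13,14,15,24,25,26,27,28,29,30,31): XOR of data positions = 0⊕1⊕0⊕1⊕0⊕1⊕0⊕0⊕0⊕0⊕0⊕1⊕1⊕0⊕0 = 1
p16 (pos 16,17,18,19,20,21,22,23,24,25,26,27,28,29,30,31): XOR of data positions = 1⊕1⊕0⊕0⊕0⊕1⊕0⊕0⊕0⊕0⊕0⊕1⊕1⊕0⊕0 = 1
Codeword: 1101110101010101110001000001100

1101110101010101110001000001100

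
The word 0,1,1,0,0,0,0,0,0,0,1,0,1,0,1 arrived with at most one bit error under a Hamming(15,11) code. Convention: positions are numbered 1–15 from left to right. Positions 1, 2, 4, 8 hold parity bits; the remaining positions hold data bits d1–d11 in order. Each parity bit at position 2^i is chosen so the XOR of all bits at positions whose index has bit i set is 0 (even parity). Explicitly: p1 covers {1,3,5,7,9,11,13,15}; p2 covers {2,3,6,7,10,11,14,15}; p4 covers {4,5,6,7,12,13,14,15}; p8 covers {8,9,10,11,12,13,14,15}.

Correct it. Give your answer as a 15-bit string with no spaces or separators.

011000010010101

s1 (pos 1,3,5,7,9,11,13,15): 0⊕1⊕0⊕0⊕0⊕1⊕1⊕1 = 0
s2 (pos 2,3,6,7,10,11,14,15): 1⊕1⊕0⊕0⊕0⊕1⊕0⊕1 = 0
s4 (pos 4,5,6,7,12,13,14,15): 0⊕0⊕0⊕0⊕0⊕1⊕0⊕1 = 0
s8 (pos 8,9,10,11,12,13,14,15): 0⊕0⊕0⊕1⊕0⊕1⊕0⊕1 = 1
Syndrome s8…s1 = 1000 → error at position 8.
Flip position 8: 011000000010101 → 011000010010101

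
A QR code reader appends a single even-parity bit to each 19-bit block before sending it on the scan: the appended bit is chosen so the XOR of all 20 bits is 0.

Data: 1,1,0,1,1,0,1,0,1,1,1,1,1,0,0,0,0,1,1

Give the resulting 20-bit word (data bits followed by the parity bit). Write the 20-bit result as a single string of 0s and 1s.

11011010111110000110

XOR of the 19 data bits: 1⊕1⊕0⊕1⊕1⊕0⊕1⊕0⊕1⊕1⊕1⊕1⊕1⊕0⊕0⊕0⊕0⊕1⊕1 = 0
Parity bit = 0 (so all 20 bits XOR to 0).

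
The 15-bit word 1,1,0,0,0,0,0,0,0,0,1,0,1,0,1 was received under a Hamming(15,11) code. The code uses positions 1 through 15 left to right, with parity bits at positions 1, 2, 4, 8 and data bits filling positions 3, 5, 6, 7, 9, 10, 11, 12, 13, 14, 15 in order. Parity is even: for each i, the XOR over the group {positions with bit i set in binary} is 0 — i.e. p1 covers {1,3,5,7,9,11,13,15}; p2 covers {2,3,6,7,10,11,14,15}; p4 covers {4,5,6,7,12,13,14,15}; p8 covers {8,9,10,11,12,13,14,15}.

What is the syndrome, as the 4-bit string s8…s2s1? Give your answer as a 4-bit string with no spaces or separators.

s1 (pos 1,3,5,7,9,11,13,15): 1⊕0⊕0⊕0⊕0⊕1⊕1⊕1 = 0
s2 (pos 2,3,6,7,10,11,14,15): 1⊕0⊕0⊕0⊕0⊕1⊕0⊕1 = 1
s4 (pos 4,5,6,7,12,13,14,15): 0⊕0⊕0⊕0⊕0⊕1⊕0⊕1 = 0
s8 (pos 8,9,10,11,12,13,14,15): 0⊕0⊕0⊕1⊕0⊕1⊕0⊕1 = 1
Syndrome s8…s1 = 1010 → error at position 10.

1010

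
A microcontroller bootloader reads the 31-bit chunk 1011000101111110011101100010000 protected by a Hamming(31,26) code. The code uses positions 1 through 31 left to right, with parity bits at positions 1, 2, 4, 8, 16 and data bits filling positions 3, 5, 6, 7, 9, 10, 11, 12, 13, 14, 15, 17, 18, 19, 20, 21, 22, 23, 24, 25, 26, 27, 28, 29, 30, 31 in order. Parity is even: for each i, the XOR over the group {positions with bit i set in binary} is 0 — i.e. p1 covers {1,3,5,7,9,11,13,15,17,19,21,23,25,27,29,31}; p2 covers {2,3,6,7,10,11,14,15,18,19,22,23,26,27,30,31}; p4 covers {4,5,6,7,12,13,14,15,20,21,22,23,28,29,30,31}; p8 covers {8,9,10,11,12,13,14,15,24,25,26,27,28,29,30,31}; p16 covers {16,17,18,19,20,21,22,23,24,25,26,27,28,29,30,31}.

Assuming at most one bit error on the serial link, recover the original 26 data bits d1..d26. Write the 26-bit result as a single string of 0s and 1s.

s1 (pos 1,3,5,7,9,11,13,15,17,19,21,23,25,27,29,31): 1⊕1⊕0⊕0⊕0⊕1⊕1⊕1⊕0⊕1⊕0⊕1⊕0⊕1⊕0⊕0 = 0
s2 (pos 2,3,6,7,10,11,14,15,18,19,22,23,26,27,30,31): 0⊕1⊕0⊕0⊕1⊕1⊕1⊕1⊕1⊕1⊕1⊕1⊕0⊕1⊕0⊕0 = 0
s4 (pos 4,5,6,7,12,13,14,15,20,21,22,23,28,29,30,31): 1⊕0⊕0⊕0⊕1⊕1⊕1⊕1⊕1⊕0⊕1⊕1⊕0⊕0⊕0⊕0 = 0
s8 (pos 8,9,10,11,12,13,14,15,24,25,26,27,28,29,30,31): 1⊕0⊕1⊕1⊕1⊕1⊕1⊕1⊕0⊕0⊕0⊕1⊕0⊕0⊕0⊕0 = 0
s16 (pos 16,17,18,19,20,21,22,23,24,25,26,27,28,29,30,31): 0⊕0⊕1⊕1⊕1⊕0⊕1⊕1⊕0⊕0⊕0⊕1⊕0⊕0⊕0⊕0 = 0
Syndrome s16…s1 = 00000 → no error.
Read data bits from positions 3,5,6,7,9,10,11,12,13,14,15,17,18,19,20,21,22,23,24,25,26,27,28,29,30,31: 10000111111011101100010000

10000111111011101100010000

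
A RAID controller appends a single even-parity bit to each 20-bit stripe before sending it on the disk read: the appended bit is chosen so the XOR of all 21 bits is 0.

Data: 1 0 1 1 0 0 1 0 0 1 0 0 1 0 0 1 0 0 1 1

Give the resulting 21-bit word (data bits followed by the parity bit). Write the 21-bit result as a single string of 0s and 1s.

101100100100100100111

XOR of the 20 data bits: 1⊕0⊕1⊕1⊕0⊕0⊕1⊕0⊕0⊕1⊕0⊕0⊕1⊕0⊕0⊕1⊕0⊕0⊕1⊕1 = 1
Parity bit = 1 (so all 21 bits XOR to 0).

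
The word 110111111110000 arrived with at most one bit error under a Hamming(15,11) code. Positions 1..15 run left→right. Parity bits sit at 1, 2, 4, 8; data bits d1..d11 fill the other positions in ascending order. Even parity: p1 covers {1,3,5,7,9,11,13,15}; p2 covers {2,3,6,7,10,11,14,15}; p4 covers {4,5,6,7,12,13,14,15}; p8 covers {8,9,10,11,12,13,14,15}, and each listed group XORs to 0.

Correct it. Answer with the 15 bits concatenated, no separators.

s1 (pos 1,3,5,7,9,11,13,15): 1⊕0⊕1⊕1⊕1⊕1⊕0⊕0 = 1
s2 (pos 2,3,6,7,10,11,14,15): 1⊕0⊕1⊕1⊕1⊕1⊕0⊕0 = 1
s4 (pos 4,5,6,7,12,13,14,15): 1⊕1⊕1⊕1⊕0⊕0⊕0⊕0 = 0
s8 (pos 8,9,10,11,12,13,14,15): 1⊕1⊕1⊕1⊕0⊕0⊕0⊕0 = 0
Syndrome s8…s1 = 0011 → error at position 3.
Flip position 3: 110111111110000 → 111111111110000

111111111110000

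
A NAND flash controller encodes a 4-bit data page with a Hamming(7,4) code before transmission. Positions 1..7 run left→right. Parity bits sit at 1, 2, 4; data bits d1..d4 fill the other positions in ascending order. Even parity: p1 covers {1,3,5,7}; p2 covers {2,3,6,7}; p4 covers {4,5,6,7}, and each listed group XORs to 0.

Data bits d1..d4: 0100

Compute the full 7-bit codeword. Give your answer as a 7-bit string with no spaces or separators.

1001100

Place data at non-parity positions: p1 p2 0 p4 1 0 0
p1 (pos 1,3,5,7): XOR of data positions = 0⊕1⊕0 = 1
p2 (pos 2,3,6,7): XOR of data positions = 0⊕0⊕0 = 0
p4 (pos 4,5,6,7): XOR of data positions = 1⊕0⊕0 = 1
Codeword: 1001100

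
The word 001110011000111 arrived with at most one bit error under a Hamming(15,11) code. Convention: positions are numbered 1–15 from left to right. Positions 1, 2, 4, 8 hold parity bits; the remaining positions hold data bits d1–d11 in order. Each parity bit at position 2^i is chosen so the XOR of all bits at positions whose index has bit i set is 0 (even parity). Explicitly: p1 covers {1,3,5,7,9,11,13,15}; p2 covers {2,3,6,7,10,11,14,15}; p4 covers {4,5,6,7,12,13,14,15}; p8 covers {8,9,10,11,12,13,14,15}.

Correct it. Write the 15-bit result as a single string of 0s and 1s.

s1 (pos 1,3,5,7,9,11,13,15): 0⊕1⊕1⊕0⊕1⊕0⊕1⊕1 = 1
s2 (pos 2,3,6,7,10,11,14,15): 0⊕1⊕0⊕0⊕0⊕0⊕1⊕1 = 1
s4 (pos 4,5,6,7,12,13,14,15): 1⊕1⊕0⊕0⊕0⊕1⊕1⊕1 = 1
s8 (pos 8,9,10,11,12,13,14,15): 1⊕1⊕0⊕0⊕0⊕1⊕1⊕1 = 1
Syndrome s8…s1 = 1111 → error at position 15.
Flip position 15: 001110011000111 → 001110011000110

001110011000110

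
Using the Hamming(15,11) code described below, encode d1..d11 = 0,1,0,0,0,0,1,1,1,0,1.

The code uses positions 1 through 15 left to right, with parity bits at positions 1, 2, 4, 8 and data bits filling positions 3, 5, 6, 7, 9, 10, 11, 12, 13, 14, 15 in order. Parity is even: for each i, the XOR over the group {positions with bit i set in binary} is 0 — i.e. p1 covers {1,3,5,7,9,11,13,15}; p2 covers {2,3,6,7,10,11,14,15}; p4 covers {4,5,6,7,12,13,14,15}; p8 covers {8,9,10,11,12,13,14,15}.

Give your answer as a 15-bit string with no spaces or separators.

000010000011101

Place data at non-parity positions: p1 p2 0 p4 1 0 0 p8 0 0 1 1 1 0 1
p1 (pos 1,3,5,7,9,11,13,15): XOR of data positions = 0⊕1⊕0⊕0⊕1⊕1⊕1 = 0
p2 (pos 2,3,6,7,10,11,14,15): XOR of data positions = 0⊕0⊕0⊕0⊕1⊕0⊕1 = 0
p4 (pos 4,5,6,7,12,13,14,15): XOR of data positions = 1⊕0⊕0⊕1⊕1⊕0⊕1 = 0
p8 (pos 8,9,10,11,12,13,14,15): XOR of data positions = 0⊕0⊕1⊕1⊕1⊕0⊕1 = 0
Codeword: 000010000011101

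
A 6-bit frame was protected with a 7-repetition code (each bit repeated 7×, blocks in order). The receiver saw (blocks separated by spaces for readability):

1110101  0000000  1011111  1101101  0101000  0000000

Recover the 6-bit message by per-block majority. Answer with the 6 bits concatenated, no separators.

Block 1 (1110101): 5 ones → 1
Block 2 (0000000): 0 ones → 0
Block 3 (1011111): 6 ones → 1
Block 4 (1101101): 5 ones → 1
Block 5 (0101000): 2 ones → 0
Block 6 (0000000): 0 ones → 0

101100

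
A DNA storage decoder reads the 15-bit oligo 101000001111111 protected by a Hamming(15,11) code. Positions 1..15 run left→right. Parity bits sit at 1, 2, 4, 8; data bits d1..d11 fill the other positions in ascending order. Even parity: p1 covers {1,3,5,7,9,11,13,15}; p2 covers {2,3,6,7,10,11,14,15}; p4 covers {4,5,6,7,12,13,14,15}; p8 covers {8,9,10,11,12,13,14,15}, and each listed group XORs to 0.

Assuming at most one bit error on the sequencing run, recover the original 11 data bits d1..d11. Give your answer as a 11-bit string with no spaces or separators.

s1 (pos 1,3,5,7,9,11,13,15): 1⊕1⊕0⊕0⊕1⊕1⊕1⊕1 = 0
s2 (pos 2,3,6,7,10,11,14,15): 0⊕1⊕0⊕0⊕1⊕1⊕1⊕1 = 1
s4 (pos 4,5,6,7,12,13,14,15): 0⊕0⊕0⊕0⊕1⊕1⊕1⊕1 = 0
s8 (pos 8,9,10,11,12,13,14,15): 0⊕1⊕1⊕1⊕1⊕1⊕1⊕1 = 1
Syndrome s8…s1 = 1010 → error at position 10.
Flip position 10: 101000001111111 → 101000001011111
Read data bits from positions 3,5,6,7,9,10,11,12,13,14,15: 10001011111

10001011111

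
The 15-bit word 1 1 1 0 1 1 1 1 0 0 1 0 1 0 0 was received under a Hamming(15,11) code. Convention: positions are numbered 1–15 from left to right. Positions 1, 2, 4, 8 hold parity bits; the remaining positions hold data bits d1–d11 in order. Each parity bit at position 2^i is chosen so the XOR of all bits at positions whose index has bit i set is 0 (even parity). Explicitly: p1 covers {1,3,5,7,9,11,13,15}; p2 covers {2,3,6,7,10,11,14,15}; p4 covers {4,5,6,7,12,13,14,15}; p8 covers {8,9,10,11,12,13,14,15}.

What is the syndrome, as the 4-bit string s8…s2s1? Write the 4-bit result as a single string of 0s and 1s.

1010

s1 (pos 1,3,5,7,9,11,13,15): 1⊕1⊕1⊕1⊕0⊕1⊕1⊕0 = 0
s2 (pos 2,3,6,7,10,11,14,15): 1⊕1⊕1⊕1⊕0⊕1⊕0⊕0 = 1
s4 (pos 4,5,6,7,12,13,14,15): 0⊕1⊕1⊕1⊕0⊕1⊕0⊕0 = 0
s8 (pos 8,9,10,11,12,13,14,15): 1⊕0⊕0⊕1⊕0⊕1⊕0⊕0 = 1
Syndrome s8…s1 = 1010 → error at position 10.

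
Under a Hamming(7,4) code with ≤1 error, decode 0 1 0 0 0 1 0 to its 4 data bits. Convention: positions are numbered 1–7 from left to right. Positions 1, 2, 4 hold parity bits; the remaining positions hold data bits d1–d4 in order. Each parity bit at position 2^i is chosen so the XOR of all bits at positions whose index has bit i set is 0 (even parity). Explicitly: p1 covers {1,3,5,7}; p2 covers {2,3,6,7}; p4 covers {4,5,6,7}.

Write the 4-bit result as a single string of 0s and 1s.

s1 (pos 1,3,5,7): 0⊕0⊕0⊕0 = 0
s2 (pos 2,3,6,7): 1⊕0⊕1⊕0 = 0
s4 (pos 4,5,6,7): 0⊕0⊕1⊕0 = 1
Syndrome s4…s1 = 100 → error at position 4.
Flip position 4: 0100010 → 0101010
Read data bits from positions 3,5,6,7: 0010

0010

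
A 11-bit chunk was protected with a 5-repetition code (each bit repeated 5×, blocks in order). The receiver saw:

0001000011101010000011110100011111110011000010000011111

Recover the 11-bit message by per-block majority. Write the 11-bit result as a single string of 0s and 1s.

Block 1 (00010): 1 one → 0
Block 2 (00011): 2 ones → 0
Block 3 (10101): 3 ones → 1
Block 4 (00000): 0 ones → 0
Block 5 (11110): 4 ones → 1
Block 6 (10001): 2 ones → 0
Block 7 (11111): 5 ones → 1
Block 8 (10011): 3 ones → 1
Block 9 (00001): 1 one → 0
Block 10 (00000): 0 ones → 0
Block 11 (11111): 5 ones → 1

00101011001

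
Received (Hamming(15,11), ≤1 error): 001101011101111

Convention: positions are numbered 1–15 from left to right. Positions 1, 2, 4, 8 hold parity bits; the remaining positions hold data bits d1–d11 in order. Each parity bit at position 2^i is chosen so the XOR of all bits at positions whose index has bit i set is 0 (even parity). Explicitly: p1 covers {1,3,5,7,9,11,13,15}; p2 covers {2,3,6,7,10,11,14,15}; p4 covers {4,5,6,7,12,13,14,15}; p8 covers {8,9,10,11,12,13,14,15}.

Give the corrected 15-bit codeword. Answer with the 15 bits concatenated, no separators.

001101011001111

s1 (pos 1,3,5,7,9,11,13,15): 0⊕1⊕0⊕0⊕1⊕0⊕1⊕1 = 0
s2 (pos 2,3,6,7,10,11,14,15): 0⊕1⊕1⊕0⊕1⊕0⊕1⊕1 = 1
s4 (pos 4,5,6,7,12,13,14,15): 1⊕0⊕1⊕0⊕1⊕1⊕1⊕1 = 0
s8 (pos 8,9,10,11,12,13,14,15): 1⊕1⊕1⊕0⊕1⊕1⊕1⊕1 = 1
Syndrome s8…s1 = 1010 → error at position 10.
Flip position 10: 001101011101111 → 001101011001111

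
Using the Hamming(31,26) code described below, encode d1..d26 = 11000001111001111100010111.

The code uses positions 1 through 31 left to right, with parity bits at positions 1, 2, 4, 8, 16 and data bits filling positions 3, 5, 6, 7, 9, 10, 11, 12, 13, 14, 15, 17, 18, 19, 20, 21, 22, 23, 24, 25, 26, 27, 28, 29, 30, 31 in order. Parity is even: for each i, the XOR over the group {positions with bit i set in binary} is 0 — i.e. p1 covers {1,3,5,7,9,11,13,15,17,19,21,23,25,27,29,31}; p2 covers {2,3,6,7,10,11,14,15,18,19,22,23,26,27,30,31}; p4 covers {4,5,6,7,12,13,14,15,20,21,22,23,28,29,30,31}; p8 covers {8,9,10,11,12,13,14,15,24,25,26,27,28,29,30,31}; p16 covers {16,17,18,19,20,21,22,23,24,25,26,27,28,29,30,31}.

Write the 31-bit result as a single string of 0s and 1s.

Place data at non-parity positions: p1 p2 1 p4 1 0 0 p8 0 0 0 1 1 1 1 p16 0 0 1 1 1 1 1 0 0 0 1 0 1 1 1
p1 (pos 1,3,5,7,9,11,13,15,17,19,21,23,25,27,29,31): XOR of data positions = 1⊕1⊕0⊕0⊕0⊕1⊕1⊕0⊕1⊕1⊕1⊕0⊕1⊕1⊕1 = 0
p2 (pos 2,3,6,7,10,11,14,15,18,19,22,23,26,27,30,31): XOR of data positions = 1⊕0⊕0⊕0⊕0⊕1⊕1⊕0⊕1⊕1⊕1⊕0⊕1⊕1⊕1 = 1
p4 (pos 4,5,6,7,12,13,14,15,20,21,22,23,28,29,30,31): XOR of data positions = 1⊕0⊕0⊕1⊕1⊕1⊕1⊕1⊕1⊕1⊕1⊕0⊕1⊕1⊕1 = 0
p8 (pos 8,9,10,11,12,13,14,15,24,25,26,27,28,29,30,31): XOR of data positions = 0⊕0⊕0⊕1⊕1⊕1⊕1⊕0⊕0⊕0⊕1⊕0⊕1⊕1⊕1 = 0
p16 (pos 16,17,18,19,20,21,22,23,24,25,26,27,28,29,30,31): XOR of data positions = 0⊕0⊕1⊕1⊕1⊕1⊕1⊕0⊕0⊕0⊕1⊕0⊕1⊕1⊕1 = 1
Codeword: 0110100000011111001111100010111

0110100000011111001111100010111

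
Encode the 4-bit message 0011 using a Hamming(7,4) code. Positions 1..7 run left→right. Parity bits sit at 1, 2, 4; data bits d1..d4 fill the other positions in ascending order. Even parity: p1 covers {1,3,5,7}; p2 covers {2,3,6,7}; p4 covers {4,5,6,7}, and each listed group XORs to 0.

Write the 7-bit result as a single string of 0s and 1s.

1000011

Place data at non-parity positions: p1 p2 0 p4 0 1 1
p1 (pos 1,3,5,7): XOR of data positions = 0⊕0⊕1 = 1
p2 (pos 2,3,6,7): XOR of data positions = 0⊕1⊕1 = 0
p4 (pos 4,5,6,7): XOR of data positions = 0⊕1⊕1 = 0
Codeword: 1000011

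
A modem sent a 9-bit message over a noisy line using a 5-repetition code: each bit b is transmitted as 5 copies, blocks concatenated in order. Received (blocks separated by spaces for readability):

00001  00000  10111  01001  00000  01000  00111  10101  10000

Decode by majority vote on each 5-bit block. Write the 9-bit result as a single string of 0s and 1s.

Block 1 (00001): 1 one → 0
Block 2 (00000): 0 ones → 0
Block 3 (10111): 4 ones → 1
Block 4 (01001): 2 ones → 0
Block 5 (00000): 0 ones → 0
Block 6 (01000): 1 one → 0
Block 7 (00111): 3 ones → 1
Block 8 (10101): 3 ones → 1
Block 9 (10000): 1 one → 0

001000110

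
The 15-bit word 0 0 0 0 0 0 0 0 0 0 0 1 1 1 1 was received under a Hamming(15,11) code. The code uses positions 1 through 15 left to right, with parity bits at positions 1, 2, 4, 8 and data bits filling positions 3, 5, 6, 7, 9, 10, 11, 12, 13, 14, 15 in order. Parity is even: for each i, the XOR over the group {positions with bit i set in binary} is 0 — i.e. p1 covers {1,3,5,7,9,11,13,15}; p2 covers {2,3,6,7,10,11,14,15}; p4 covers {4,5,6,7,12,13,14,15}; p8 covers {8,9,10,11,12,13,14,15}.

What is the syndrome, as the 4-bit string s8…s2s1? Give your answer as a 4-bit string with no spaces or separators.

0000

s1 (pos 1,3,5,7,9,11,13,15): 0⊕0⊕0⊕0⊕0⊕0⊕1⊕1 = 0
s2 (pos 2,3,6,7,10,11,14,15): 0⊕0⊕0⊕0⊕0⊕0⊕1⊕1 = 0
s4 (pos 4,5,6,7,12,13,14,15): 0⊕0⊕0⊕0⊕1⊕1⊕1⊕1 = 0
s8 (pos 8,9,10,11,12,13,14,15): 0⊕0⊕0⊕0⊕1⊕1⊕1⊕1 = 0
Syndrome s8…s1 = 0000 → no error.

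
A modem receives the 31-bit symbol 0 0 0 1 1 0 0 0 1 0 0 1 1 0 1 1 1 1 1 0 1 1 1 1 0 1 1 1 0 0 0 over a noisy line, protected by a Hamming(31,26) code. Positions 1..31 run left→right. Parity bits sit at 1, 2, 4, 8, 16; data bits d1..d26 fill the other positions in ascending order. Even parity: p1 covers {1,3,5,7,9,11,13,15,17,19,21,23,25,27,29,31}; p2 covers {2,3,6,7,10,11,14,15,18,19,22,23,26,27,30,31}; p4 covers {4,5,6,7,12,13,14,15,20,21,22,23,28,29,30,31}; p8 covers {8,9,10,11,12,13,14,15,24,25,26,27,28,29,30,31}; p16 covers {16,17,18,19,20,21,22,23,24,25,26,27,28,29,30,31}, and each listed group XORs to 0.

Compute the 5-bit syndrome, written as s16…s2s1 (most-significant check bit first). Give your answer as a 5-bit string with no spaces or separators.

10111

s1 (pos 1,3,5,7,9,11,13,15,17,19,21,23,25,27,29,31): 0⊕0⊕1⊕0⊕1⊕0⊕1⊕1⊕1⊕1⊕1⊕1⊕0⊕1⊕0⊕0 = 1
s2 (pos 2,3,6,7,10,11,14,15,18,19,22,23,26,27,30,31): 0⊕0⊕0⊕0⊕0⊕0⊕0⊕1⊕1⊕1⊕1⊕1⊕1⊕1⊕0⊕0 = 1
s4 (pos 4,5,6,7,12,13,14,15,20,21,22,23,28,29,30,31): 1⊕1⊕0⊕0⊕1⊕1⊕0⊕1⊕0⊕1⊕1⊕1⊕1⊕0⊕0⊕0 = 1
s8 (pos 8,9,10,11,12,13,14,15,24,25,26,27,28,29,30,31): 0⊕1⊕0⊕0⊕1⊕1⊕0⊕1⊕1⊕0⊕1⊕1⊕1⊕0⊕0⊕0 = 0
s16 (pos 16,17,18,19,20,21,22,23,24,25,26,27,28,29,30,31): 1⊕1⊕1⊕1⊕0⊕1⊕1⊕1⊕1⊕0⊕1⊕1⊕1⊕0⊕0⊕0 = 1
Syndrome s16…s1 = 10111 → error at position 23.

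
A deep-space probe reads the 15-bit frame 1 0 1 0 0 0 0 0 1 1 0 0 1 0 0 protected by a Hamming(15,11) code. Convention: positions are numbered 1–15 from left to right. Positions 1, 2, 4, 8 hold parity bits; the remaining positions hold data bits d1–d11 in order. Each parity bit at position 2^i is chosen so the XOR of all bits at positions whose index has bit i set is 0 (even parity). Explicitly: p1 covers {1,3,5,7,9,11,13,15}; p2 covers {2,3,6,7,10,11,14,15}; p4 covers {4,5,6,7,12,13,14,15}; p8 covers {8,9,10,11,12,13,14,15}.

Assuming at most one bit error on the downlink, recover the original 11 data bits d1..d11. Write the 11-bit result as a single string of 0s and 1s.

s1 (pos 1,3,5,7,9,11,13,15): 1⊕1⊕0⊕0⊕1⊕0⊕1⊕0 = 0
s2 (pos 2,3,6,7,10,11,14,15): 0⊕1⊕0⊕0⊕1⊕0⊕0⊕0 = 0
s4 (pos 4,5,6,7,12,13,14,15): 0⊕0⊕0⊕0⊕0⊕1⊕0⊕0 = 1
s8 (pos 8,9,10,11,12,13,14,15): 0⊕1⊕1⊕0⊕0⊕1⊕0⊕0 = 1
Syndrome s8…s1 = 1100 → error at position 12.
Flip position 12: 101000001100100 → 101000001101100
Read data bits from positions 3,5,6,7,9,10,11,12,13,14,15: 10001101100

10001101100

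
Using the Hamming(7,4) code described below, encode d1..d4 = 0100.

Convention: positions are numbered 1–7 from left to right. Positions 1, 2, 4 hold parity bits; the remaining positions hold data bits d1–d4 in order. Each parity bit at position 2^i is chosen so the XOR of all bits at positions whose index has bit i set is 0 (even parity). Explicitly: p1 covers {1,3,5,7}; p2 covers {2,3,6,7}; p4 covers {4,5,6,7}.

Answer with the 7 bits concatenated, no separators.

Place data at non-parity positions: p1 p2 0 p4 1 0 0
p1 (pos 1,3,5,7): XOR of data positions = 0⊕1⊕0 = 1
p2 (pos 2,3,6,7): XOR of data positions = 0⊕0⊕0 = 0
p4 (pos 4,5,6,7): XOR of data positions = 1⊕0⊕0 = 1
Codeword: 1001100

1001100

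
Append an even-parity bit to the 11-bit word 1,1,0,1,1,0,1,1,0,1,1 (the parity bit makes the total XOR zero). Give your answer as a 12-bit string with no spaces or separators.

XOR of the 11 data bits: 1⊕1⊕0⊕1⊕1⊕0⊕1⊕1⊕0⊕1⊕1 = 0
Parity bit = 0 (so all 12 bits XOR to 0).

110110110110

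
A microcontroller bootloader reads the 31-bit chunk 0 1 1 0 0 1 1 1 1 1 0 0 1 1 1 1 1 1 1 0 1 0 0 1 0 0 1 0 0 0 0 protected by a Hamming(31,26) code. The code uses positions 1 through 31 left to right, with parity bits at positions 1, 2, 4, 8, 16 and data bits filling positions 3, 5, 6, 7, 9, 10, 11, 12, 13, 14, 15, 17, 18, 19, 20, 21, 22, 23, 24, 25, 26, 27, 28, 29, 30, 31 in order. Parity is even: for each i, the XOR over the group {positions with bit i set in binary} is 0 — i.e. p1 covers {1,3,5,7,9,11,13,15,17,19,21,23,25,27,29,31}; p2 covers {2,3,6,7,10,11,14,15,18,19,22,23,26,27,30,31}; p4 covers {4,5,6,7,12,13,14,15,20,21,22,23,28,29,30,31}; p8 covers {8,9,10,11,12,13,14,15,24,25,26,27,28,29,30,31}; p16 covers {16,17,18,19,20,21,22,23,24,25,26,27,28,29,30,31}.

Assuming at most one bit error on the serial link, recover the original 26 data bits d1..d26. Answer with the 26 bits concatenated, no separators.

10111100111011010010010000

s1 (pos 1,3,5,7,9,11,13,15,17,19,21,23,25,27,29,31): 0⊕1⊕0⊕1⊕1⊕0⊕1⊕1⊕1⊕1⊕1⊕0⊕0⊕1⊕0⊕0 = 1
s2 (pos 2,3,6,7,10,11,14,15,18,19,22,23,26,27,30,31): 1⊕1⊕1⊕1⊕1⊕0⊕1⊕1⊕1⊕1⊕0⊕0⊕0⊕1⊕0⊕0 = 0
s4 (pos 4,5,6,7,12,13,14,15,20,21,22,23,28,29,30,31): 0⊕0⊕1⊕1⊕0⊕1⊕1⊕1⊕0⊕1⊕0⊕0⊕0⊕0⊕0⊕0 = 0
s8 (pos 8,9,10,11,12,13,14,15,24,25,26,27,28,29,30,31): 1⊕1⊕1⊕0⊕0⊕1⊕1⊕1⊕1⊕0⊕0⊕1⊕0⊕0⊕0⊕0 = 0
s16 (pos 16,17,18,19,20,21,22,23,24,25,26,27,28,29,30,31): 1⊕1⊕1⊕1⊕0⊕1⊕0⊕0⊕1⊕0⊕0⊕1⊕0⊕0⊕0⊕0 = 1
Syndrome s16…s1 = 10001 → error at position 17.
Flip position 17: 0110011111001111111010010010000 → 0110011111001111011010010010000
Read data bits from positions 3,5,6,7,9,10,11,12,13,14,15,17,18,19,20,21,22,23,24,25,26,27,28,29,30,31: 10111100111011010010010000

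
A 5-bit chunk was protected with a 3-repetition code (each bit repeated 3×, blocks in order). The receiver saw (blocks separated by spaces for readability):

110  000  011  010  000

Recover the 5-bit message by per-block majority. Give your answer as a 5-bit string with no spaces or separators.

10100

Block 1 (110): 2 ones → 1
Block 2 (000): 0 ones → 0
Block 3 (011): 2 ones → 1
Block 4 (010): 1 one → 0
Block 5 (000): 0 ones → 0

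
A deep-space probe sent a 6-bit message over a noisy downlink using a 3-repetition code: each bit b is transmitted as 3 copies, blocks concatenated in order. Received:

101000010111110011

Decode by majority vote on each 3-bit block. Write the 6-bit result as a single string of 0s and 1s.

100111

Block 1 (101): 2 ones → 1
Block 2 (000): 0 ones → 0
Block 3 (010): 1 one → 0
Block 4 (111): 3 ones → 1
Block 5 (110): 2 ones → 1
Block 6 (011): 2 ones → 1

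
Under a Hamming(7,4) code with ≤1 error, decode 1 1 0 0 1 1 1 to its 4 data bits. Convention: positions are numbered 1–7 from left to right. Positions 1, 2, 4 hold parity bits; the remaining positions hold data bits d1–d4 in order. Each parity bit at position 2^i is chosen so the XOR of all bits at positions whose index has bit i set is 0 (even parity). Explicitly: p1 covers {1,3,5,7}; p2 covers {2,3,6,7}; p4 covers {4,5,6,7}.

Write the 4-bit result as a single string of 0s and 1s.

s1 (pos 1,3,5,7): 1⊕0⊕1⊕1 = 1
s2 (pos 2,3,6,7): 1⊕0⊕1⊕1 = 1
s4 (pos 4,5,6,7): 0⊕1⊕1⊕1 = 1
Syndrome s4…s1 = 111 → error at position 7.
Flip position 7: 1100111 → 1100110
Read data bits from positions 3,5,6,7: 0110

0110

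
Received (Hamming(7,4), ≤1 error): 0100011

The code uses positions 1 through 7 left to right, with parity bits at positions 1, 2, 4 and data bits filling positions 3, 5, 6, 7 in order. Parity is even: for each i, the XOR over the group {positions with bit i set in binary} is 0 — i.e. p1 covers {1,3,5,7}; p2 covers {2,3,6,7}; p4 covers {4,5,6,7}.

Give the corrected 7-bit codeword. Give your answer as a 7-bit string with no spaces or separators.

0110011

s1 (pos 1,3,5,7): 0⊕0⊕0⊕1 = 1
s2 (pos 2,3,6,7): 1⊕0⊕1⊕1 = 1
s4 (pos 4,5,6,7): 0⊕0⊕1⊕1 = 0
Syndrome s4…s1 = 011 → error at position 3.
Flip position 3: 0100011 → 0110011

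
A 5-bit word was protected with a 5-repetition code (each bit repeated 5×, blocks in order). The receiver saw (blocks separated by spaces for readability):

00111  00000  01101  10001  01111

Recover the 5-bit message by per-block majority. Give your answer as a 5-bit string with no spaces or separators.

Block 1 (00111): 3 ones → 1
Block 2 (00000): 0 ones → 0
Block 3 (01101): 3 ones → 1
Block 4 (10001): 2 ones → 0
Block 5 (01111): 4 ones → 1

10101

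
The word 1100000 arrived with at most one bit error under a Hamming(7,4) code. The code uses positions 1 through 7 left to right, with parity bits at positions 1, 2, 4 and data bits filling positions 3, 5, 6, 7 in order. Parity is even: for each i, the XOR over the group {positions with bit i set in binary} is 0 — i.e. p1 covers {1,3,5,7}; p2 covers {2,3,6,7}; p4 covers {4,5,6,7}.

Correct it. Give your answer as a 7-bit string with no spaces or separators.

1110000

s1 (pos 1,3,5,7): 1⊕0⊕0⊕0 = 1
s2 (pos 2,3,6,7): 1⊕0⊕0⊕0 = 1
s4 (pos 4,5,6,7): 0⊕0⊕0⊕0 = 0
Syndrome s4…s1 = 011 → error at position 3.
Flip position 3: 1100000 → 1110000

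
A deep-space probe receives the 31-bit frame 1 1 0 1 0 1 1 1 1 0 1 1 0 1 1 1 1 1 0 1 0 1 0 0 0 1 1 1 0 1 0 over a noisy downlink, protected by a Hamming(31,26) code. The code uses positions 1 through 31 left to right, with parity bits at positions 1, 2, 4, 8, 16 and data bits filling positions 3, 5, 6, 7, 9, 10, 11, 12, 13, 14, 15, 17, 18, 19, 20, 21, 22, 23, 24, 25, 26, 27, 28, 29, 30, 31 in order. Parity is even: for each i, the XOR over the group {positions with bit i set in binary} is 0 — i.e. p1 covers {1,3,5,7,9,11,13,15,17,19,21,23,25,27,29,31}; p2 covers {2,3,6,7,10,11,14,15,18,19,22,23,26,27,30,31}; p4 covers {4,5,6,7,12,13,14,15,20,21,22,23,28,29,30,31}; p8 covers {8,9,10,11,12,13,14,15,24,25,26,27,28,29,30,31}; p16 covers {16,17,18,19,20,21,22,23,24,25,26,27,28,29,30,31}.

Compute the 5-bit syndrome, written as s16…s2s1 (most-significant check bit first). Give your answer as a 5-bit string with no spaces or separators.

s1 (pos 1,3,5,7,9,11,13,15,17,19,21,23,25,27,29,31): 1⊕0⊕0⊕1⊕1⊕1⊕0⊕1⊕1⊕0⊕0⊕0⊕0⊕1⊕0⊕0 = 1
s2 (pos 2,3,6,7,10,11,14,15,18,19,22,23,26,27,30,31): 1⊕0⊕1⊕1⊕0⊕1⊕1⊕1⊕1⊕0⊕1⊕0⊕1⊕1⊕1⊕0 = 1
s4 (pos 4,5,6,7,12,13,14,15,20,21,22,23,28,29,30,31): 1⊕0⊕1⊕1⊕1⊕0⊕1⊕1⊕1⊕0⊕1⊕0⊕1⊕0⊕1⊕0 = 0
s8 (pos 8,9,10,11,12,13,14,15,24,25,26,27,28,29,30,31): 1⊕1⊕0⊕1⊕1⊕0⊕1⊕1⊕0⊕0⊕1⊕1⊕1⊕0⊕1⊕0 = 0
s16 (pos 16,17,18,19,20,21,22,23,24,25,26,27,28,29,30,31): 1⊕1⊕1⊕0⊕1⊕0⊕1⊕0⊕0⊕0⊕1⊕1⊕1⊕0⊕1⊕0 = 1
Syndrome s16…s1 = 10011 → error at position 19.

10011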